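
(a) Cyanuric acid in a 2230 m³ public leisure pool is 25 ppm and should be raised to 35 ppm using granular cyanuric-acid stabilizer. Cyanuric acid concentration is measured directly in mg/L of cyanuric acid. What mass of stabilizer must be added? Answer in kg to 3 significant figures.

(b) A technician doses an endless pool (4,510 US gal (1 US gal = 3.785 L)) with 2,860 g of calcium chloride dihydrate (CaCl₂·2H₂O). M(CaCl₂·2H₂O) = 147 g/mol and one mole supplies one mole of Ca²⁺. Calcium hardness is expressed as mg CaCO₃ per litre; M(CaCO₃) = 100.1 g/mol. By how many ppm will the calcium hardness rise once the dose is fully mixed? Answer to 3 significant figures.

(a) Volume: 2230 m³ = 2,230,000 L.
(a) CYA to add: (35 − 25) = 10 mg/L × 2,230,000 L = 22,300 g cyanuric acid.

(b) Volume: 4,510 US gal × 3.785 L/gal = 17,070 L.
(b) Moles of Ca²⁺: 2,860 g ÷ 147 g/mol = 19.46 mol.
(b) As CaCO₃: 19.46 mol × 100.1 g/mol = 1948 g.
(b) Rise: 1948 g / 17,070 L × 1000 = 114.1 mg/L.

(a) 22.3 kg; (b) 114 ppm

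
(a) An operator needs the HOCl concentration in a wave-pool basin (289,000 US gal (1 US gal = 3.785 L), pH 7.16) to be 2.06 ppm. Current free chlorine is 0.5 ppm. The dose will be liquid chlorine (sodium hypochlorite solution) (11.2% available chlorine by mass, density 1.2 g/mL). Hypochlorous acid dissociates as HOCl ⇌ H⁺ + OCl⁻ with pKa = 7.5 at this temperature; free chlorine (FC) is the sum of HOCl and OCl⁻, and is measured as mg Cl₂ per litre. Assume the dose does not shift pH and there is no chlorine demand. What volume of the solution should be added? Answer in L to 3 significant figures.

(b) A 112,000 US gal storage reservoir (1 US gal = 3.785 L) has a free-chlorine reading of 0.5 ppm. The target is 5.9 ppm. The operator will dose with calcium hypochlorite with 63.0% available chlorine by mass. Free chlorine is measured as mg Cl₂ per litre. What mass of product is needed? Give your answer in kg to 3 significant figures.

(a) 20.4 L; (b) 3.63 kg

(a) Volume: 289,000 US gal × 3.785 L/gal = 1,093,865 L.
(a) [OCl⁻]/[HOCl] = 10^(pH − pKa) = 10^(7.16 − 7.5) = 0.4571; fraction as HOCl = 1/(1 + 0.4571) = 0.6863.
(a) Free chlorine required for 2.06 ppm HOCl: 2.06 / 0.6863 = 3.002 ppm.
(a) FC to add: 3.002 − 0.5 = 2.502 mg/L as Cl₂.
(a) Cl₂ equivalent: 2.502 mg/L × 1,093,865 L = 2736 g.
(a) Product at 11.2% available Cl: 2736 / 0.112 = 24,430 g.
(a) Volume: 24,430 g ÷ 1.2 g/mL = 20,360 mL.

(b) Volume: 112,000 US gal × 3.785 L/gal = 423,920 L.
(b) Chlorine deficit: 5.9 − 0.5 = 5.4 ppm = 5.4 mg/L as Cl₂.
(b) Cl₂ equivalent needed: 5.4 mg/L × 423,920 L = 2,289,000 mg = 2289 g.
(b) Product at 63.0% available chlorine: 2289 / 0.63 = 3634 g.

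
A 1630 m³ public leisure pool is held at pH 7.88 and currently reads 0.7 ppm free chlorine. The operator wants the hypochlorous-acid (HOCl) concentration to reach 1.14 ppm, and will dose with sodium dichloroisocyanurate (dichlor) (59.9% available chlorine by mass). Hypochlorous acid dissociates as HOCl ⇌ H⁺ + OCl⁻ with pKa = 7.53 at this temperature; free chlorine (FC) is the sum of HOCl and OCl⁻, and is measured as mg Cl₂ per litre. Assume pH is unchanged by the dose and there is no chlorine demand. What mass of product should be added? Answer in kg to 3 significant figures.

Volume: 1630 m³ = 1,630,000 L.
[OCl⁻]/[HOCl] = 10^(pH − pKa) = 10^(7.88 − 7.53) = 2.239; fraction as HOCl = 1/(1 + 2.239) = 0.3088.
Free chlorine required for 1.14 ppm HOCl: 1.14 / 0.3088 = 3.692 ppm.
FC to add: 3.692 − 0.7 = 2.992 mg/L as Cl₂.
Cl₂ equivalent: 2.992 mg/L × 1,630,000 L = 4877 g.
Product at 59.9% available Cl: 4877 / 0.599 = 8142 g.

8.14 kg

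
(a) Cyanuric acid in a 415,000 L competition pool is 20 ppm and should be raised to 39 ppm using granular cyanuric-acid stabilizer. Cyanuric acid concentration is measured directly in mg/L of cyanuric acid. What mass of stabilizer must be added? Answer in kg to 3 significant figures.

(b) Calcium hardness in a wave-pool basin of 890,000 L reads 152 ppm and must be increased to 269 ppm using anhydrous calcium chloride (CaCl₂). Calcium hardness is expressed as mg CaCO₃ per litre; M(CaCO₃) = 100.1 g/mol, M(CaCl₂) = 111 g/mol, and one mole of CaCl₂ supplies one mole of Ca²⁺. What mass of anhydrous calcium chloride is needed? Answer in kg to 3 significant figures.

(a) 7.88 kg; (b) 115 kg

(a) CYA to add: (39 − 20) = 19 mg/L × 415,000 L = 7885 g cyanuric acid.

(b) Hardness to add: (269 − 152) = 117 mg/L as CaCO₃ × 890,000 L = 104,100 g as CaCO₃.
(b) Moles of Ca²⁺ (1 mol Ca²⁺ ≡ 1 mol CaCO₃): 104,100 / 100.1 g/mol = 1040 mol.
(b) Mass of CaCl₂: 1040 × 111 = 115,500 g.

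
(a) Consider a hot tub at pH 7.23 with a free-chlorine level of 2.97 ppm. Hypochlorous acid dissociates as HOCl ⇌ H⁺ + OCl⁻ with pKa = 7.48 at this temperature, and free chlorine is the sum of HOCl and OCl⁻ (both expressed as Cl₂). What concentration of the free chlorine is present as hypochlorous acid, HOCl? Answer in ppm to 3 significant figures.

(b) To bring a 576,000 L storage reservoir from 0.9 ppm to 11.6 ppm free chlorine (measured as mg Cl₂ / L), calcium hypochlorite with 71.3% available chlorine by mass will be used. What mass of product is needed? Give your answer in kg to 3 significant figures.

(a) 1.90 ppm; (b) 8.64 kg

(a) [OCl⁻]/[HOCl] = 10^(pH − pKa) = 10^(7.23 − 7.48) = 10^-0.25 = 0.5623.
(a) Fraction as HOCl = 1 / (1 + 0.5623) = 0.6401.
(a) HOCl = 0.6401 × 2.97 ppm = 1.901 ppm.

(b) Chlorine deficit: 11.6 − 0.9 = 10.7 ppm = 10.7 mg/L as Cl₂.
(b) Cl₂ equivalent needed: 10.7 mg/L × 576,000 L = 6,163,000 mg = 6163 g.
(b) Product at 71.3% available chlorine: 6163 / 0.713 = 8644 g.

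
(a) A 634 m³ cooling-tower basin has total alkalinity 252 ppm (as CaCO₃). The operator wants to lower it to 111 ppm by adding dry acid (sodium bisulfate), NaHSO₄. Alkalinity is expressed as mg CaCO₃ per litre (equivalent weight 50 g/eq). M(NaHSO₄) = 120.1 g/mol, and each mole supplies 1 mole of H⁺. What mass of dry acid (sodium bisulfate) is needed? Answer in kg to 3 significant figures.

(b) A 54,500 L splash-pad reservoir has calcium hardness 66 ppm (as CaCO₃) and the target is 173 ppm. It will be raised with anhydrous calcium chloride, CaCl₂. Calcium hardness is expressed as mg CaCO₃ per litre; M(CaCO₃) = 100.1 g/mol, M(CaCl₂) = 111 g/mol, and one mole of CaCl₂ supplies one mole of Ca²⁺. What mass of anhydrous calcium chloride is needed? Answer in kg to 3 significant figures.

(a) Volume: 634 m³ = 634,000 L.
(a) Alkalinity to neutralize: (252 − 111) = 141 mg/L as CaCO₃ × 634,000 L = 89,390 g as CaCO₃.
(a) Equivalents of H⁺ required: 89,390 ÷ 50 g/eq = 1788 eq = 1788 mol NaHSO₄.
(a) Mass of NaHSO₄: 1788 × 120.1 = 214,700 g.

(b) Hardness to add: (173 − 66) = 107 mg/L as CaCO₃ × 54,500 L = 5832 g as CaCO₃.
(b) Moles of Ca²⁺ (1 mol Ca²⁺ ≡ 1 mol CaCO₃): 5832 / 100.1 g/mol = 58.26 mol.
(b) Mass of CaCl₂: 58.26 × 111 = 6466 g.

(a) 215 kg; (b) 6.47 kg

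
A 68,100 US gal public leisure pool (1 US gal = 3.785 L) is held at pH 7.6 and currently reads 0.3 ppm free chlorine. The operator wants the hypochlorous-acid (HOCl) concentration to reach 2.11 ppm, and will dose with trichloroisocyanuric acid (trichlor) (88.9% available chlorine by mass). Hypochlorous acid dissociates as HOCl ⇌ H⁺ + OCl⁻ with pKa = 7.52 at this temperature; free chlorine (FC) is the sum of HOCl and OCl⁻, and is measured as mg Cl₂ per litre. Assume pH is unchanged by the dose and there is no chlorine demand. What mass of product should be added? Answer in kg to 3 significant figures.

1.26 kg

Volume: 68,100 US gal × 3.785 L/gal = 257,758 L.
[OCl⁻]/[HOCl] = 10^(pH − pKa) = 10^(7.6 − 7.52) = 1.202; fraction as HOCl = 1/(1 + 1.202) = 0.4541.
Free chlorine required for 2.11 ppm HOCl: 2.11 / 0.4541 = 4.647 ppm.
FC to add: 4.647 − 0.3 = 4.347 mg/L as Cl₂.
Cl₂ equivalent: 4.347 mg/L × 257,758 L = 1120 g.
Product at 88.9% available Cl: 1120 / 0.889 = 1260 g.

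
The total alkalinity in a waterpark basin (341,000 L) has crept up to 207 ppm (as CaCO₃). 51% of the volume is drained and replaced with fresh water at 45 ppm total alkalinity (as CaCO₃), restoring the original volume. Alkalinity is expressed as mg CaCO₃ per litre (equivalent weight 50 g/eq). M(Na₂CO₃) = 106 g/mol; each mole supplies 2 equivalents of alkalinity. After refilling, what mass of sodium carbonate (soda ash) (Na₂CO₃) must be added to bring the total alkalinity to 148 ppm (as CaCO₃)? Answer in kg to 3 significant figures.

8.54 kg

After draining 51% and refilling: 207 × 0.49 + 45 × 0.51 = 124.38 ppm.
Deficit to target: 148 − 124.38 = 23.62 mg/L.
As CaCO₃: 23.62 mg/L × 341,000 L = 8054 g; ÷ 50 g/eq ÷ 2 = 80.54 mol Na₂CO₃.
Mass: 80.54 × 106 = 8538 g.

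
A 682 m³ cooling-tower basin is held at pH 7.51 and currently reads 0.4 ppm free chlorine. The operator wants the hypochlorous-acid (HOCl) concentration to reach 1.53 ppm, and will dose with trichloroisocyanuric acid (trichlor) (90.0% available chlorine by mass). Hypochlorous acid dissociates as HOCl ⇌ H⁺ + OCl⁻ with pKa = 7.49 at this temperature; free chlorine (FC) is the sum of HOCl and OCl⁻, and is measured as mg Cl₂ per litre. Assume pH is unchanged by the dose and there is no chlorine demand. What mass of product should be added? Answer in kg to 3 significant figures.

Volume: 682 m³ = 682,000 L.
[OCl⁻]/[HOCl] = 10^(pH − pKa) = 10^(7.51 − 7.49) = 1.047; fraction as HOCl = 1/(1 + 1.047) = 0.4885.
Free chlorine required for 1.53 ppm HOCl: 1.53 / 0.4885 = 3.132 ppm.
FC to add: 3.132 − 0.4 = 2.732 mg/L as Cl₂.
Cl₂ equivalent: 2.732 mg/L × 682,000 L = 1863 g.
Product at 90.0% available Cl: 1863 / 0.9 = 2070 g.

2.07 kg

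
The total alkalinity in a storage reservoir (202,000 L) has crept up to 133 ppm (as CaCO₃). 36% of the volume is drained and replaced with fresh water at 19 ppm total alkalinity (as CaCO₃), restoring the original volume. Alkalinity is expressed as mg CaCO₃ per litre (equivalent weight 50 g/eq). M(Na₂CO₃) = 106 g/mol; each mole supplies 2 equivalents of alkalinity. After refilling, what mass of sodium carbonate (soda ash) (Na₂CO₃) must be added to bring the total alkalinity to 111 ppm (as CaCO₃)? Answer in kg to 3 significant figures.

4.08 kg

After draining 36% and refilling: 133 × 0.64 + 19 × 0.36 = 91.96 ppm.
Deficit to target: 111 − 91.96 = 19.04 mg/L.
As CaCO₃: 19.04 mg/L × 202,000 L = 3846 g; ÷ 50 g/eq ÷ 2 = 38.46 mol Na₂CO₃.
Mass: 38.46 × 106 = 4077 g.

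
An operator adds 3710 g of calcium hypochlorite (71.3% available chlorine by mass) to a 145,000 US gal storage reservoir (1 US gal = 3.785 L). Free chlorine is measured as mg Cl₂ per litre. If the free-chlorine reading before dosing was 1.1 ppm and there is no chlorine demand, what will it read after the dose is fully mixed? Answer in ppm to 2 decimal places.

Volume: 145,000 US gal × 3.785 L/gal = 548,825 L.
Available chlorine delivered: 3710 g × 0.713 = 2645 g as Cl₂.
Concentration rise: 2645 g / 548,825 L = 4.82 mg/L = 4.82 ppm.
Final FC: 1.1 + 4.82 = 5.92 ppm.

5.92 ppm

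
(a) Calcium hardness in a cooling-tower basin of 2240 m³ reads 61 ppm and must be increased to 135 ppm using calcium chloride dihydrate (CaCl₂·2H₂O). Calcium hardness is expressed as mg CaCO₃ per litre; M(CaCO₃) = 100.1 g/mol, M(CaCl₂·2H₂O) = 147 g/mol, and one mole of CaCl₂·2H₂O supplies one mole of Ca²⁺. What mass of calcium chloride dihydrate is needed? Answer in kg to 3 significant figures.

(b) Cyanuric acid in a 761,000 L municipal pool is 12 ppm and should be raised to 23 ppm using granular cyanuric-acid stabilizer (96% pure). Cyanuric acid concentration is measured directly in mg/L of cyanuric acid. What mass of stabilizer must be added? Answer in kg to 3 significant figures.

(a) 243 kg; (b) 8.72 kg

(a) Volume: 2240 m³ = 2,240,000 L.
(a) Hardness to add: (135 − 61) = 74 mg/L as CaCO₃ × 2,240,000 L = 165,800 g as CaCO₃.
(a) Moles of Ca²⁺ (1 mol Ca²⁺ ≡ 1 mol CaCO₃): 165,800 / 100.1 g/mol = 1656 mol.
(a) Mass of CaCl₂·2H₂O: 1656 × 147 = 243,400 g.

(b) CYA to add: (23 − 12) = 11 mg/L × 761,000 L = 8371 g cyanuric acid.
(b) At 96% purity: 8371 / 0.96 = 8720 g product.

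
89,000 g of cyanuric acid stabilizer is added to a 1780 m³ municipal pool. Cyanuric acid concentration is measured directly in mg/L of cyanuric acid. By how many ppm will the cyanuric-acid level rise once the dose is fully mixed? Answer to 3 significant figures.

Volume: 1780 m³ = 1,780,000 L.
Rise: 89,000 g / 1,780,000 L × 1000 = 50 mg/L.

50.0 ppm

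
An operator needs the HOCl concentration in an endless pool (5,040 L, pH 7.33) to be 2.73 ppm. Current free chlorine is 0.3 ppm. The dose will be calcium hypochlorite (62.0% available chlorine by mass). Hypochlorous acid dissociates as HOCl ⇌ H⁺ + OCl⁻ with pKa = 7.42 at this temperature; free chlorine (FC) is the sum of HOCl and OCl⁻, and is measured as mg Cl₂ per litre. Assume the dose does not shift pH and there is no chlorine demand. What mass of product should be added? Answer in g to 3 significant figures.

[OCl⁻]/[HOCl] = 10^(pH − pKa) = 10^(7.33 − 7.42) = 0.8128; fraction as HOCl = 1/(1 + 0.8128) = 0.5516.
Free chlorine required for 2.73 ppm HOCl: 2.73 / 0.5516 = 4.949 ppm.
FC to add: 4.949 − 0.3 = 4.649 mg/L as Cl₂.
Cl₂ equivalent: 4.649 mg/L × 5,040 L = 23.43 g.
Product at 62.0% available Cl: 23.43 / 0.62 = 37.79 g.

37.8 g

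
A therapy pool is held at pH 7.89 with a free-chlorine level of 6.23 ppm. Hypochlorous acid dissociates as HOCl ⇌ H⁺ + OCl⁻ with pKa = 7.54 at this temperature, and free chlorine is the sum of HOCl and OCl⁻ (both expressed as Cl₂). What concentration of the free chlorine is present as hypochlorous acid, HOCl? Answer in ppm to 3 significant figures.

1.92 ppm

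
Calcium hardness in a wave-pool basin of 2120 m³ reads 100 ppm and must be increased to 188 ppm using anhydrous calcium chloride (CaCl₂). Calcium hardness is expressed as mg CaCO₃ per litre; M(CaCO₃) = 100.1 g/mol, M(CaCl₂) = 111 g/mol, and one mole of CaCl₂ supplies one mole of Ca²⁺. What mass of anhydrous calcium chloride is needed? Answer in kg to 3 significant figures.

Volume: 2120 m³ = 2,120,000 L.
Hardness to add: (188 − 100) = 88 mg/L as CaCO₃ × 2,120,000 L = 186,600 g as CaCO₃.
Moles of Ca²⁺ (1 mol Ca²⁺ ≡ 1 mol CaCO₃): 186,600 / 100.1 g/mol = 1864 mol.
Mass of CaCl₂: 1864 × 111 = 206,900 g.

207 kg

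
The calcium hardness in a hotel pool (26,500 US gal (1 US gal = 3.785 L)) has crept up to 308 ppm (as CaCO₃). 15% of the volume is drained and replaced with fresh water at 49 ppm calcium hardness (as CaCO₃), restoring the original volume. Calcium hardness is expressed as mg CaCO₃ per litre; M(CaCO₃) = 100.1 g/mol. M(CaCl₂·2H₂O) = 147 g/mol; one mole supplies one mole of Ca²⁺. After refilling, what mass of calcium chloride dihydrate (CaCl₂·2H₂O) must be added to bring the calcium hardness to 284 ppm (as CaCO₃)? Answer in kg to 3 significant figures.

Volume: 26,500 US gal × 3.785 L/gal = 100,302 L.
After draining 15% and refilling: 308 × 0.85 + 49 × 0.15 = 269.15 ppm.
Deficit to target: 284 − 269.15 = 14.85 mg/L.
As CaCO₃: 14.85 mg/L × 100,302 L = 1489 g; ÷ 100.1 = 14.88 mol Ca²⁺.
Mass: 14.88 × 147 = 2187 g.

2.19 kg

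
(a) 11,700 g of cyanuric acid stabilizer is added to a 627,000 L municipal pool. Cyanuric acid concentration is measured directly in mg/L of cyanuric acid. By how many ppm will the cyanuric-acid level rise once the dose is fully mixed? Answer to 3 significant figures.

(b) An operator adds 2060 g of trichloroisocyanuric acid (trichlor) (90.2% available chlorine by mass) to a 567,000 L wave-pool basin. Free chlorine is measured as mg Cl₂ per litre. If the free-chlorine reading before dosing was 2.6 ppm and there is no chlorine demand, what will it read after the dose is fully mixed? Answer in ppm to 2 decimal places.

(a) 18.7 ppm; (b) 5.88 ppm

(a) Rise: 11,700 g / 627,000 L × 1000 = 18.66 mg/L.

(b) Available chlorine delivered: 2060 g × 0.902 = 1858 g as Cl₂.
(b) Concentration rise: 1858 g / 567,000 L = 3.277 mg/L = 3.28 ppm.
(b) Final FC: 2.6 + 3.28 = 5.88 ppm.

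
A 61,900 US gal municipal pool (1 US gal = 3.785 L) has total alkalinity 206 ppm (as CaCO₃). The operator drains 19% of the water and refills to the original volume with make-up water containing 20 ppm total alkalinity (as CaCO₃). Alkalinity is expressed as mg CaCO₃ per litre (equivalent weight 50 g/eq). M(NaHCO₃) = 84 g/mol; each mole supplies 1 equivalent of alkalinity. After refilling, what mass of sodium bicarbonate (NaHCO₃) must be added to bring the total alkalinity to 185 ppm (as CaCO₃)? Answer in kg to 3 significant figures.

5.64 kg

Volume: 61,900 US gal × 3.785 L/gal = 234,292 L.
After draining 19% and refilling: 206 × 0.81 + 20 × 0.19 = 170.66 ppm.
Deficit to target: 185 − 170.66 = 14.34 mg/L.
As CaCO₃: 14.34 mg/L × 234,292 L = 3360 g; ÷ 50 g/eq ÷ 1 = 67.19 mol NaHCO₃.
Mass: 67.19 × 84 = 5644 g.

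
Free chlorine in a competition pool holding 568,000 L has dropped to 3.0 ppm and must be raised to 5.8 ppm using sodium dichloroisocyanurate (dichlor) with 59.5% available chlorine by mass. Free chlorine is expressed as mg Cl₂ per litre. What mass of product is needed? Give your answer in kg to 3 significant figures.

2.67 kg

Chlorine deficit: 5.8 − 3.0 = 2.8 ppm = 2.8 mg/L as Cl₂.
Cl₂ equivalent needed: 2.8 mg/L × 568,000 L = 1,590,000 mg = 1590 g.
Product at 59.5% available chlorine: 1590 / 0.595 = 2673 g.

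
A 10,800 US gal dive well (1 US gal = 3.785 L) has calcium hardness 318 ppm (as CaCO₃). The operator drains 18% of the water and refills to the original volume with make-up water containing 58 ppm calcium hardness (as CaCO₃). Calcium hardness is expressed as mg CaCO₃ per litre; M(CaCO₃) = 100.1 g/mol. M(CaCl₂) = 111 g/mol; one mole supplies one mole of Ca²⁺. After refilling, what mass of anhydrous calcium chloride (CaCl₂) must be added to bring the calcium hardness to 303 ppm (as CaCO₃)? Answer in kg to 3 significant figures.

1.44 kg

Volume: 10,800 US gal × 3.785 L/gal = 40,878 L.
After draining 18% and refilling: 318 × 0.82 + 58 × 0.18 = 271.2 ppm.
Deficit to target: 303 − 271.2 = 31.8 mg/L.
As CaCO₃: 31.8 mg/L × 40,878 L = 1300 g; ÷ 100.1 = 12.99 mol Ca²⁺.
Mass: 12.99 × 111 = 1441 g.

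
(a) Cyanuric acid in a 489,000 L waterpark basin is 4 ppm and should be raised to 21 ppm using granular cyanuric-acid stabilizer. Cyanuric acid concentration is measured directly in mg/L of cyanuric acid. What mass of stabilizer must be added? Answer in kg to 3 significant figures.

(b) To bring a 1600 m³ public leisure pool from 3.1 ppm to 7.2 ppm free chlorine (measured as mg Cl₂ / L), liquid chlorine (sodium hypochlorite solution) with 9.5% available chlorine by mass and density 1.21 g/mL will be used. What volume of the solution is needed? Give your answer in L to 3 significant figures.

(a) 8.31 kg; (b) 57.1 L

(a) CYA to add: (21 − 4) = 17 mg/L × 489,000 L = 8313 g cyanuric acid.

(b) Volume: 1600 m³ = 1,600,000 L.
(b) Chlorine deficit: 7.2 − 3.1 = 4.1 ppm = 4.1 mg/L as Cl₂.
(b) Cl₂ equivalent needed: 4.1 mg/L × 1,600,000 L = 6,560,000 mg = 6560 g.
(b) Product at 9.5% available chlorine: 6560 / 0.095 = 69,050 g.
(b) Volume at density 1.21 g/mL: 69,050 g ÷ 1.21 g/mL = 57,070 mL.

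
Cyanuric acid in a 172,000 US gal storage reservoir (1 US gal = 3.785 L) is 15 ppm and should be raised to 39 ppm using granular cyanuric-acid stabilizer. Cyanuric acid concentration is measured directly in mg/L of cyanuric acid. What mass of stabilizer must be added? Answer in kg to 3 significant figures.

15.6 kg

Volume: 172,000 US gal × 3.785 L/gal = 651,020 L.
CYA to add: (39 − 15) = 24 mg/L × 651,020 L = 15,620 g cyanuric acid.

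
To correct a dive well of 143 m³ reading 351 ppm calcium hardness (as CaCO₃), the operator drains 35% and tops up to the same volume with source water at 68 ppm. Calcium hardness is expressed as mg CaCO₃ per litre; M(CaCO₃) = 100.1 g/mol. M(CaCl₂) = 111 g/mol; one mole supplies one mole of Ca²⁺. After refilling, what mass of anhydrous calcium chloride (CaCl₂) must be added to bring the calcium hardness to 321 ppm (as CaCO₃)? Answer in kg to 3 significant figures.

10.9 kg

Volume: 143 m³ = 143,000 L.
After draining 35% and refilling: 351 × 0.65 + 68 × 0.35 = 251.95 ppm.
Deficit to target: 321 − 251.95 = 69.05 mg/L.
As CaCO₃: 69.05 mg/L × 143,000 L = 9874 g; ÷ 100.1 = 98.64 mol Ca²⁺.
Mass: 98.64 × 111 = 10,950 g.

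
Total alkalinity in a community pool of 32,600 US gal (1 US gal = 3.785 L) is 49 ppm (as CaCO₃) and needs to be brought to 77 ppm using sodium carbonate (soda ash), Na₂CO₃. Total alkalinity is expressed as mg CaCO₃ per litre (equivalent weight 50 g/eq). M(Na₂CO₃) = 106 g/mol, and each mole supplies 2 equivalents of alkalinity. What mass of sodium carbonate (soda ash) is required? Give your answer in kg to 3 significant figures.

3.66 kg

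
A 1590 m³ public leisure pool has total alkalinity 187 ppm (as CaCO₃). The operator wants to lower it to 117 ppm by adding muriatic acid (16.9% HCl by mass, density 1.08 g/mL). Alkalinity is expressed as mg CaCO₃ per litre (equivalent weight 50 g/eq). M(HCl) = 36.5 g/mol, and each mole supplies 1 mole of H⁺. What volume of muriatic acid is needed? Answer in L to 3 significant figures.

445 L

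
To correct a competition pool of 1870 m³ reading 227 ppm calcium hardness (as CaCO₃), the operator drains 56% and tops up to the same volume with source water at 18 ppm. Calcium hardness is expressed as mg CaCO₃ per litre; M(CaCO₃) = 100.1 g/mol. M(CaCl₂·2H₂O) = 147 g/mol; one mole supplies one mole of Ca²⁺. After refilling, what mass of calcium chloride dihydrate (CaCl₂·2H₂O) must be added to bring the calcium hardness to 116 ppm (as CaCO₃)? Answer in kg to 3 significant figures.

16.6 kg

Volume: 1870 m³ = 1,870,000 L.
After draining 56% and refilling: 227 × 0.44 + 18 × 0.56 = 109.96 ppm.
Deficit to target: 116 − 109.96 = 6.04 mg/L.
As CaCO₃: 6.04 mg/L × 1,870,000 L = 11,290 g; ÷ 100.1 = 112.8 mol Ca²⁺.
Mass: 112.8 × 147 = 16,590 g.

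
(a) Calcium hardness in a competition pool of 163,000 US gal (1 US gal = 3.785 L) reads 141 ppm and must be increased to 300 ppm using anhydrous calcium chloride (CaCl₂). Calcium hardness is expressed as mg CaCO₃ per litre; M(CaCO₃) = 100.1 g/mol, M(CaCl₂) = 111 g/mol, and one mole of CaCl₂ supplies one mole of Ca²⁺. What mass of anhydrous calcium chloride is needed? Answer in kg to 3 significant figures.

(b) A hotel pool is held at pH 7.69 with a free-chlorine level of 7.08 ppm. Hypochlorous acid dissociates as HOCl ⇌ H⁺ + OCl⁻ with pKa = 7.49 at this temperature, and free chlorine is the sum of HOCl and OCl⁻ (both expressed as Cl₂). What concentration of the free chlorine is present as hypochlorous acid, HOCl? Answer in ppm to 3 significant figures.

(a) Volume: 163,000 US gal × 3.785 L/gal = 616,955 L.
(a) Hardness to add: (300 − 141) = 159 mg/L as CaCO₃ × 616,955 L = 98,100 g as CaCO₃.
(a) Moles of Ca²⁺ (1 mol Ca²⁺ ≡ 1 mol CaCO₃): 98,100 / 100.1 g/mol = 980 mol.
(a) Mass of CaCl₂: 980 × 111 = 108,800 g.

(b) [OCl⁻]/[HOCl] = 10^(pH − pKa) = 10^(7.69 − 7.49) = 10^0.20 = 1.585.
(b) Fraction as HOCl = 1 / (1 + 1.585) = 0.3869.
(b) HOCl = 0.3869 × 7.08 ppm = 2.739 ppm.

(a) 109 kg; (b) 2.74 ppm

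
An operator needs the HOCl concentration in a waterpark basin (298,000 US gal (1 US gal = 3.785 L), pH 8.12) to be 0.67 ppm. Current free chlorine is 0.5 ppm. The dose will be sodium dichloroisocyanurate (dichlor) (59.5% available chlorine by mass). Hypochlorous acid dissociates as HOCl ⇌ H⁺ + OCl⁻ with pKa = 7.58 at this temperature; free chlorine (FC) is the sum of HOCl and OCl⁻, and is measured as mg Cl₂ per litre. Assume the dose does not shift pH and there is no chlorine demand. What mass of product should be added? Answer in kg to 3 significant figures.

Volume: 298,000 US gal × 3.785 L/gal = 1,127,930 L.
[OCl⁻]/[HOCl] = 10^(pH − pKa) = 10^(8.12 − 7.58) = 3.467; fraction as HOCl = 1/(1 + 3.467) = 0.2238.
Free chlorine required for 0.67 ppm HOCl: 0.67 / 0.2238 = 2.993 ppm.
FC to add: 2.993 − 0.5 = 2.493 mg/L as Cl₂.
Cl₂ equivalent: 2.493 mg/L × 1,127,930 L = 2812 g.
Product at 59.5% available Cl: 2812 / 0.595 = 4726 g.

4.73 kg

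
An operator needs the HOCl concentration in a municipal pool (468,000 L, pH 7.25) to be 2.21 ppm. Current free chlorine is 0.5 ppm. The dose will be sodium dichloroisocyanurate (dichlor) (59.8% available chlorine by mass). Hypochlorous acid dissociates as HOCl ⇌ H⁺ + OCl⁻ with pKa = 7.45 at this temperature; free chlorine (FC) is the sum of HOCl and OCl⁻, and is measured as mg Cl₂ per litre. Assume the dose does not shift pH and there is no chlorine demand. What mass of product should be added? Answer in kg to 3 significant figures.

[OCl⁻]/[HOCl] = 10^(pH − pKa) = 10^(7.25 − 7.45) = 0.631; fraction as HOCl = 1/(1 + 0.631) = 0.6131.
Free chlorine required for 2.21 ppm HOCl: 2.21 / 0.6131 = 3.604 ppm.
FC to add: 3.604 − 0.5 = 3.104 mg/L as Cl₂.
Cl₂ equivalent: 3.104 mg/L × 468,000 L = 1453 g.
Product at 59.8% available Cl: 1453 / 0.598 = 2430 g.

2.43 kg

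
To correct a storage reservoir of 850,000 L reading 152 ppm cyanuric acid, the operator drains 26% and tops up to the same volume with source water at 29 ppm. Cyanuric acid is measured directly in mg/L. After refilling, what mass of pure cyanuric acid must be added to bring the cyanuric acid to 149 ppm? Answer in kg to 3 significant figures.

24.6 kg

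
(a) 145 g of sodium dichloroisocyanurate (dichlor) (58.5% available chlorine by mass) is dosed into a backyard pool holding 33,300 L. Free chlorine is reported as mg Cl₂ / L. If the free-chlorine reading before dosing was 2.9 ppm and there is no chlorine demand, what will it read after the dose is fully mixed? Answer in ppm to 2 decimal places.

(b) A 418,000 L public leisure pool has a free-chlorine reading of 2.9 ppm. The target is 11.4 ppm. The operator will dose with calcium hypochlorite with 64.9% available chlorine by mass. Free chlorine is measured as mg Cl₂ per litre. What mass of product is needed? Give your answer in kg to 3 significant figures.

(a) 5.45 ppm; (b) 5.47 kg

(a) Available chlorine delivered: 145 g × 0.585 = 84.82 g as Cl₂.
(a) Concentration rise: 84.82 g / 33,300 L = 2.547 mg/L = 2.55 ppm.
(a) Final FC: 2.9 + 2.55 = 5.45 ppm.

(b) Chlorine deficit: 11.4 − 2.9 = 8.5 ppm = 8.5 mg/L as Cl₂.
(b) Cl₂ equivalent needed: 8.5 mg/L × 418,000 L = 3,553,000 mg = 3553 g.
(b) Product at 64.9% available chlorine: 3553 / 0.649 = 5475 g.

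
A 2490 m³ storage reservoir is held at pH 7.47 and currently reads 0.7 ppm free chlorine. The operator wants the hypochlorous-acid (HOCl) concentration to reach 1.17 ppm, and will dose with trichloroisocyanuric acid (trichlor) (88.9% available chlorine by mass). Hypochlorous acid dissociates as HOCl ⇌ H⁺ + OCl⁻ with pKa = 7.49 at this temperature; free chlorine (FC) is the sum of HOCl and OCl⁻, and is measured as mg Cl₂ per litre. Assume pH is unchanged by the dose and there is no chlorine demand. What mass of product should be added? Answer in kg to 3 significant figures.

Volume: 2490 m³ = 2,490,000 L.
[OCl⁻]/[HOCl] = 10^(pH − pKa) = 10^(7.47 − 7.49) = 0.955; fraction as HOCl = 1/(1 + 0.955) = 0.5115.
Free chlorine required for 1.17 ppm HOCl: 1.17 / 0.5115 = 2.287 ppm.
FC to add: 2.287 − 0.7 = 1.587 mg/L as Cl₂.
Cl₂ equivalent: 1.587 mg/L × 2,490,000 L = 3952 g.
Product at 88.9% available Cl: 3952 / 0.889 = 4446 g.

4.45 kg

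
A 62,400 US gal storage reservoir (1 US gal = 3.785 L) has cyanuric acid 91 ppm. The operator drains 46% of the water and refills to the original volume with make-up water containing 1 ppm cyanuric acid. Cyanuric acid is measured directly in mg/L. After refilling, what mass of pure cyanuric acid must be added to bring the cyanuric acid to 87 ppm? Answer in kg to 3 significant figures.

Volume: 62,400 US gal × 3.785 L/gal = 236,184 L.
After draining 46% and refilling: 91 × 0.54 + 1 × 0.46 = 49.6 ppm.
Deficit to target: 87 − 49.6 = 37.4 mg/L.
Mass: 37.4 mg/L × 236,184 L = 8833 g cyanuric acid.

8.83 kg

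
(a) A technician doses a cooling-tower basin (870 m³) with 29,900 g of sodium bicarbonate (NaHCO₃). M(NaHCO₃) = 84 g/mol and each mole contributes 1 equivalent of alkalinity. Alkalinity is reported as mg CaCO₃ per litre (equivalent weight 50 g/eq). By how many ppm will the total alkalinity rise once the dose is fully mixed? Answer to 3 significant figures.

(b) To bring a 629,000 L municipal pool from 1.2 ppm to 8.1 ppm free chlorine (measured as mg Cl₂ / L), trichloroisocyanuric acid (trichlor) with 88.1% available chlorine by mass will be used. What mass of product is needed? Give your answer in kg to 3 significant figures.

(a) 20.5 ppm; (b) 4.93 kg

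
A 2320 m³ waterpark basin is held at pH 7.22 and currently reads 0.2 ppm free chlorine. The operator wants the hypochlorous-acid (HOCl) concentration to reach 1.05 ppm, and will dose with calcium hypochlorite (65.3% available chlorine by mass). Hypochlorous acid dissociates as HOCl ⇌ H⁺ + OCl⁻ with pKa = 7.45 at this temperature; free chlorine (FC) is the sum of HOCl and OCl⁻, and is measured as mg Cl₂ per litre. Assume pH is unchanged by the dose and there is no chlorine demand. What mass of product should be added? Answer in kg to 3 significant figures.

5.22 kg

Volume: 2320 m³ = 2,320,000 L.
[OCl⁻]/[HOCl] = 10^(pH − pKa) = 10^(7.22 − 7.45) = 0.5888; fraction as HOCl = 1/(1 + 0.5888) = 0.6294.
Free chlorine required for 1.05 ppm HOCl: 1.05 / 0.6294 = 1.668 ppm.
FC to add: 1.668 − 0.2 = 1.468 mg/L as Cl₂.
Cl₂ equivalent: 1.468 mg/L × 2,320,000 L = 3406 g.
Product at 65.3% available Cl: 3406 / 0.653 = 5217 g.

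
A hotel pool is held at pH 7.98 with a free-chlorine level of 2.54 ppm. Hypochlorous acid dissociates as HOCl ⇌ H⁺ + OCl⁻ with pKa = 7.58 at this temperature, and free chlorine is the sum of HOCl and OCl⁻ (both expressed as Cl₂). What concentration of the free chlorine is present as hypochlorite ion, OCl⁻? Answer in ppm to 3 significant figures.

1.82 ppm

[OCl⁻]/[HOCl] = 10^(pH − pKa) = 10^(7.98 − 7.58) = 10^0.40 = 2.512.
Fraction as HOCl = 1 / (1 + 2.512) = 0.2847.
OCl⁻ = (1 − 0.2847) × 2.54 ppm = 1.817 ppm.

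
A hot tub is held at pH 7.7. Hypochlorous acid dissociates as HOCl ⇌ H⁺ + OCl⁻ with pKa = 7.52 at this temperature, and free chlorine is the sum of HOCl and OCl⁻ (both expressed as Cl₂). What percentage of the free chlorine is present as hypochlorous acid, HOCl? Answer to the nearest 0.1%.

39.8%

[OCl⁻]/[HOCl] = 10^(pH − pKa) = 10^(7.7 − 7.52) = 10^0.18 = 1.514.
Fraction as HOCl = 1 / (1 + 1.514) = 0.3978.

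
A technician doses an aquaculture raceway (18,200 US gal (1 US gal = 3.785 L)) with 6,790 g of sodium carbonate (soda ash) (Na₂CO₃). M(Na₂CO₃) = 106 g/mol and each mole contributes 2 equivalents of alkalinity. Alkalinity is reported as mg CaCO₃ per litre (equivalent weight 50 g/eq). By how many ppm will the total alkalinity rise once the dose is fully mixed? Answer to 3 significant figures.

Volume: 18,200 US gal × 3.785 L/gal = 68,887 L.
Moles of Na₂CO₃: 6,790 g ÷ 106 g/mol = 64.06 mol → 128.1 eq of alkalinity.
As CaCO₃: 128.1 eq × 50 g/eq = 6406 g.
Rise: 6406 g / 68,887 L × 1000 = 92.99 mg/L.

93.0 ppm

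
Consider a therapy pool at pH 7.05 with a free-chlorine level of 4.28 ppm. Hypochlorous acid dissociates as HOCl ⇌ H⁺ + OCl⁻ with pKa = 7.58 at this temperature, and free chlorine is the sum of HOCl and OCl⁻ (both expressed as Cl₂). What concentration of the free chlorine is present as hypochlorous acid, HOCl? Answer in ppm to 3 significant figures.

[OCl⁻]/[HOCl] = 10^(pH − pKa) = 10^(7.05 − 7.58) = 10^-0.53 = 0.2951.
Fraction as HOCl = 1 / (1 + 0.2951) = 0.7721.
HOCl = 0.7721 × 4.28 ppm = 3.305 ppm.

3.30 ppm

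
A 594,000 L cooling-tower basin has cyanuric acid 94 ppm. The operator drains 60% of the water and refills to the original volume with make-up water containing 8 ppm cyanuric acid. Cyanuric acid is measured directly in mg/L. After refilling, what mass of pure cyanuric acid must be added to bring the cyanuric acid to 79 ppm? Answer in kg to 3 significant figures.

After draining 60% and refilling: 94 × 0.40 + 8 × 0.60 = 42.4 ppm.
Deficit to target: 79 − 42.4 = 36.6 mg/L.
Mass: 36.6 mg/L × 594,000 L = 21,740 g cyanuric acid.

21.7 kg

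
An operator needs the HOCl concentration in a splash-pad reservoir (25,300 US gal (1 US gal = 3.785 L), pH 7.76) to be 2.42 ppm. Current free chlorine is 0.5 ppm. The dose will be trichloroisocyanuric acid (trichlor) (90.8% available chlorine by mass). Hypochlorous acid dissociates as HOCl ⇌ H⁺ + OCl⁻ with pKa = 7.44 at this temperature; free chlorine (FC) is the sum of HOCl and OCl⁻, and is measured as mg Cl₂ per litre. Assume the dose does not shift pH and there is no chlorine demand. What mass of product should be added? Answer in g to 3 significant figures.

736 g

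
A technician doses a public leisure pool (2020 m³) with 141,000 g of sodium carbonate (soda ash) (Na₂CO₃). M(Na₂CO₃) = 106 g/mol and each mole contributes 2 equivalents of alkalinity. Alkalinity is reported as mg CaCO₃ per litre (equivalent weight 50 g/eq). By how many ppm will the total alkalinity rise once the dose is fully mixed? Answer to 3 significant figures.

65.9 ppm

Volume: 2020 m³ = 2,020,000 L.
Moles of Na₂CO₃: 141,000 g ÷ 106 g/mol = 1330 mol → 2660 eq of alkalinity.
As CaCO₃: 2660 eq × 50 g/eq = 133,000 g.
Rise: 133,000 g / 2,020,000 L × 1000 = 65.85 mg/L.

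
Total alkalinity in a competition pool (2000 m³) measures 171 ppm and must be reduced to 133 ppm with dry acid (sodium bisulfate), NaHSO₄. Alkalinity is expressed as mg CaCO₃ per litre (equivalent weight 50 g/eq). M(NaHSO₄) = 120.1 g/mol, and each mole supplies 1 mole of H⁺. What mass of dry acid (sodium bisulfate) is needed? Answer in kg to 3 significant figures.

Volume: 2000 m³ = 2,000,000 L.
Alkalinity to neutralize: (171 − 133) = 38 mg/L as CaCO₃ × 2,000,000 L = 76,000 g as CaCO₃.
Equivalents of H⁺ required: 76,000 ÷ 50 g/eq = 1520 eq = 1520 mol NaHSO₄.
Mass of NaHSO₄: 1520 × 120.1 = 182,600 g.

183 kg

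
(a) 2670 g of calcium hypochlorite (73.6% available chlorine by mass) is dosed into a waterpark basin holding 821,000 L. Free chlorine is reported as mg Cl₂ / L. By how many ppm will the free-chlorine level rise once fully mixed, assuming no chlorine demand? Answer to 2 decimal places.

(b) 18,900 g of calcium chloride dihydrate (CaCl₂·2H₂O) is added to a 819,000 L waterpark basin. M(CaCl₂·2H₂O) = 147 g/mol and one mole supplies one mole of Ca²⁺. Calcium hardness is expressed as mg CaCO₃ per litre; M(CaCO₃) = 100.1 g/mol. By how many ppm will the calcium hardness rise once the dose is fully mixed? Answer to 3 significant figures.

(a) Available chlorine delivered: 2670 g × 0.736 = 1965 g as Cl₂.
(a) Concentration rise: 1965 g / 821,000 L = 2.394 mg/L = 2.39 ppm.

(b) Moles of Ca²⁺: 18,900 g ÷ 147 g/mol = 128.6 mol.
(b) As CaCO₃: 128.6 mol × 100.1 g/mol = 12,870 g.
(b) Rise: 12,870 g / 819,000 L × 1000 = 15.71 mg/L.

(a) 2.39 ppm; (b) 15.7 ppm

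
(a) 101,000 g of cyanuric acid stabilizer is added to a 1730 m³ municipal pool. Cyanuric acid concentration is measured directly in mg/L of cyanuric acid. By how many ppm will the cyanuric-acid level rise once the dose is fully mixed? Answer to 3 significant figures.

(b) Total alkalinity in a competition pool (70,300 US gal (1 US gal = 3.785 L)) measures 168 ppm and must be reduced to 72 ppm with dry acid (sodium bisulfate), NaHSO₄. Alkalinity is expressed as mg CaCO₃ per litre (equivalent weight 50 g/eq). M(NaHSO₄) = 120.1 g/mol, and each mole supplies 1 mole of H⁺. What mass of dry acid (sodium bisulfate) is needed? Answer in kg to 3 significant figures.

(a) Volume: 1730 m³ = 1,730,000 L.
(a) Rise: 101,000 g / 1,730,000 L × 1000 = 58.38 mg/L.

(b) Volume: 70,300 US gal × 3.785 L/gal = 266,086 L.
(b) Alkalinity to neutralize: (168 − 72) = 96 mg/L as CaCO₃ × 266,086 L = 25,540 g as CaCO₃.
(b) Equivalents of H⁺ required: 25,540 ÷ 50 g/eq = 510.9 eq = 510.9 mol NaHSO₄.
(b) Mass of NaHSO₄: 510.9 × 120.1 = 61,360 g.

(a) 58.4 ppm; (b) 61.4 kg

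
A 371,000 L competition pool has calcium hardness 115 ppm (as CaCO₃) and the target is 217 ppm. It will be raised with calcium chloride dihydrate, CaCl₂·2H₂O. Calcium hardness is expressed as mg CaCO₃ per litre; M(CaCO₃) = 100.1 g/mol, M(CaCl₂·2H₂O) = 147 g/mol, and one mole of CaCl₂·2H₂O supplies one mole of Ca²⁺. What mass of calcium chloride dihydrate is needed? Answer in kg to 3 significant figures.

Hardness to add: (217 − 115) = 102 mg/L as CaCO₃ × 371,000 L = 37,840 g as CaCO₃.
Moles of Ca²⁺ (1 mol Ca²⁺ ≡ 1 mol CaCO₃): 37,840 / 100.1 g/mol = 378 mol.
Mass of CaCl₂·2H₂O: 378 × 147 = 55,570 g.

55.6 kg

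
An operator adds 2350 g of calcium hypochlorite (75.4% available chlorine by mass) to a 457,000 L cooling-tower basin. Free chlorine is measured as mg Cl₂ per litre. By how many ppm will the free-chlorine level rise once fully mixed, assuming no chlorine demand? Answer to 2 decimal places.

Available chlorine delivered: 2350 g × 0.754 = 1772 g as Cl₂.
Concentration rise: 1772 g / 457,000 L = 3.877 mg/L = 3.88 ppm.

3.88 ppm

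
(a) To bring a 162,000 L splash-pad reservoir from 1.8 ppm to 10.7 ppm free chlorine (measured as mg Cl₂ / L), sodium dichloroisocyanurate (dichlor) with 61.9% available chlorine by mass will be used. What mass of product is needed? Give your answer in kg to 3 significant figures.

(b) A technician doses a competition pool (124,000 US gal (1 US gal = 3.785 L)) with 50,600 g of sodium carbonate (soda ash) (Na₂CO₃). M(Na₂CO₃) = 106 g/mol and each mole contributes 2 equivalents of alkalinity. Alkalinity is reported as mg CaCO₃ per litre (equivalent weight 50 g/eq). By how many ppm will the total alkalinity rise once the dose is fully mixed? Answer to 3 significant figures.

(a) 2.33 kg; (b) 102 ppm

(a) Chlorine deficit: 10.7 − 1.8 = 8.9 ppm = 8.9 mg/L as Cl₂.
(a) Cl₂ equivalent needed: 8.9 mg/L × 162,000 L = 1,442,000 mg = 1442 g.
(a) Product at 61.9% available chlorine: 1442 / 0.619 = 2329 g.

(b) Volume: 124,000 US gal × 3.785 L/gal = 469,340 L.
(b) Moles of Na₂CO₃: 50,600 g ÷ 106 g/mol = 477.4 mol → 954.7 eq of alkalinity.
(b) As CaCO₃: 954.7 eq × 50 g/eq = 47,740 g.
(b) Rise: 47,740 g / 469,340 L × 1000 = 101.7 mg/L.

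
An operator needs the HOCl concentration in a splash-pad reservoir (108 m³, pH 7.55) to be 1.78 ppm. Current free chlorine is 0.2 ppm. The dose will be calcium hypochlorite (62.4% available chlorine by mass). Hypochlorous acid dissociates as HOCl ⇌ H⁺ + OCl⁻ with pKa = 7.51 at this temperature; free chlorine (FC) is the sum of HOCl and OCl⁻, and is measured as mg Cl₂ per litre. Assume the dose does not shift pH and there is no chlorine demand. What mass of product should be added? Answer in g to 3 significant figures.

Volume: 108 m³ = 108,000 L.
[OCl⁻]/[HOCl] = 10^(pH − pKa) = 10^(7.55 − 7.51) = 1.096; fraction as HOCl = 1/(1 + 1.096) = 0.477.
Free chlorine required for 1.78 ppm HOCl: 1.78 / 0.477 = 3.732 ppm.
FC to add: 3.732 − 0.2 = 3.532 mg/L as Cl₂.
Cl₂ equivalent: 3.532 mg/L × 108,000 L = 381.4 g.
Product at 62.4% available Cl: 381.4 / 0.624 = 611.3 g.

611 g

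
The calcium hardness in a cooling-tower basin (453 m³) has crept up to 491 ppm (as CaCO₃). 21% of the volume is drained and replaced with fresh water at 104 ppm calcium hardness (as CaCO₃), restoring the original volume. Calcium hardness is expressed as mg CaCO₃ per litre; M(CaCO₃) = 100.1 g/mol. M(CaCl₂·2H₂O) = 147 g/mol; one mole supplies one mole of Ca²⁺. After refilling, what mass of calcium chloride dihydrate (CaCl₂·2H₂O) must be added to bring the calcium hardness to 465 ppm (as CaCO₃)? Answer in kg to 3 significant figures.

36.8 kg

Volume: 453 m³ = 453,000 L.
After draining 21% and refilling: 491 × 0.79 + 104 × 0.21 = 409.73 ppm.
Deficit to target: 465 − 409.73 = 55.27 mg/L.
As CaCO₃: 55.27 mg/L × 453,000 L = 25,040 g; ÷ 100.1 = 250.1 mol Ca²⁺.
Mass: 250.1 × 147 = 36,770 g.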